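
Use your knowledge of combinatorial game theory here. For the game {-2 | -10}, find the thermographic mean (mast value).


Game = {-2 | -10}, a switch {a | b} with numbers a > b.
Its thermograph has left wall a - t and right wall b + t, which meet at t = (a - b)/2, where both equal (a + b)/2. So the mast (mean value) is at (a + b)/2.
Mean = (-2 + (-10))/2 = -12/2 = -6

-6


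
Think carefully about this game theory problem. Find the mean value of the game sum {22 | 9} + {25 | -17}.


G1 = {22 | 9}, G2 = {25 | -17}
Each is a switch {a | b} with numbers a > b; its mean value is (a + b)/2, and mean value is additive over game sums: m(G1 + G2) = m(G1) + m(G2).
Mean of G1 = (22 + (9))/2 = 31/2 = 31/2
Mean of G2 = (25 + (-17))/2 = 8/2 = 4
Mean of G1 + G2 = 31/2 + 4 = 39/2

39/2


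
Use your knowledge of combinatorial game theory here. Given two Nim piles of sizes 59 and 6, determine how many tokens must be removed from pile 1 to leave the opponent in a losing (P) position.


Piles: 59 and 6
Current XOR: 59 XOR 6 = 61 (non-zero, so this is an N-position).
To make the XOR zero, we need to find a move that balances the piles.
For pile 1 (size 59): target = 59 XOR 61 = 6
We reduce pile 1 from 59 to 6.
Tokens removed: 59 - 6 = 53
Verification: 6 XOR 6 = 0

53


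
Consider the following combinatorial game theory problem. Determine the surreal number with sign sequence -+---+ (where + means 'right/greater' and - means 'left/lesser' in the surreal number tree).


Sign expansion: -+---+
Rule: track bounds (lo, hi), initially (-inf, +inf). On '+', the current value becomes lo and we move to the simplest number in (value, hi): value + 1 if hi = +inf, otherwise the midpoint (value + hi)/2. On '-', the current value becomes hi and we move to value - 1 if lo = -inf, otherwise the midpoint (lo + value)/2.
Start at 0.
Step 1: sign = -, move left. Bounds: (-inf, 0). Value = -1
Step 2: sign = +, move right. Bounds: (-1, 0). Value = -1/2
Step 3: sign = -, move left. Bounds: (-1, -1/2). Value = -3/4
Step 4: sign = -, move left. Bounds: (-1, -3/4). Value = -7/8
Step 5: sign = -, move left. Bounds: (-1, -7/8). Value = -15/16
Step 6: sign = +, move right. Bounds: (-15/16, -7/8). Value = -29/32
The surreal number with sign expansion -+---+ is -29/32.

-29/32


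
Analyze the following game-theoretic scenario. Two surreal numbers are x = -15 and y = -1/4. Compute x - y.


x = -15, y = -1/4
Converting to common denominator: 4
x = -60/4, y = -1/4
x - y = -15 - -1/4 = -59/4

-59/4


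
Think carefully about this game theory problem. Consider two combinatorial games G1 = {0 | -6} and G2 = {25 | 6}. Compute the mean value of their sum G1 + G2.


G1 = {0 | -6}, G2 = {25 | 6}
Each is a switch {a | b} with numbers a > b; its mean value is (a + b)/2, and mean value is additive over game sums: m(G1 + G2) = m(G1) + m(G2).
Mean of G1 = (0 + (-6))/2 = -6/2 = -3
Mean of G2 = (25 + (6))/2 = 31/2 = 31/2
Mean of G1 + G2 = -3 + 31/2 = 25/2

25/2


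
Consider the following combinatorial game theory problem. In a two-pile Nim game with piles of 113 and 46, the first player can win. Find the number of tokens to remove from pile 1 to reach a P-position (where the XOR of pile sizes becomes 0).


Piles: 113 and 46
Current XOR: 113 XOR 46 = 95 (non-zero, so this is an N-position).
To make the XOR zero, we need to find a move that balances the piles.
For pile 1 (size 113): target = 113 XOR 95 = 46
We reduce pile 1 from 113 to 46.
Tokens removed: 113 - 46 = 67
Verification: 46 XOR 46 = 0

67


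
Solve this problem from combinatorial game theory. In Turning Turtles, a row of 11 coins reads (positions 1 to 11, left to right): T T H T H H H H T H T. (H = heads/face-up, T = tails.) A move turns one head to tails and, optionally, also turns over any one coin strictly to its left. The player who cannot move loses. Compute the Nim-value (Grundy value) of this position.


Coins: T T H T H H H H T H T
Key fact: a single head at position k behaves exactly like a Nim heap of size k (turning it to T and optionally flipping a coin at j < k corresponds to moving the heap from k to j, or to 0), and heads combine as a disjunctive sum (two heads at the same place would cancel, matching j XOR j = 0). So the Nim-value is the XOR of the 1-indexed positions of the heads.
Face-up positions (1-indexed): [3, 5, 6, 7, 8, 10]
XOR 0 with 3: 0 XOR 3 = 3
XOR 3 with 5: 3 XOR 5 = 6
XOR 6 with 6: 6 XOR 6 = 0
XOR 0 with 7: 0 XOR 7 = 7
XOR 7 with 8: 7 XOR 8 = 15
XOR 15 with 10: 15 XOR 10 = 5
Nim-value = 5

5


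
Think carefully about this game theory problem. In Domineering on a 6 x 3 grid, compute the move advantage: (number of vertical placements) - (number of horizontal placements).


Board is 6 x 3 (rows x cols).
Left (vertical) placements: (rows-1) * cols = 5 * 3 = 15
Right (horizontal) placements: rows * (cols-1) = 6 * 2 = 12
Advantage = Left - Right = 15 - 12 = 3

3


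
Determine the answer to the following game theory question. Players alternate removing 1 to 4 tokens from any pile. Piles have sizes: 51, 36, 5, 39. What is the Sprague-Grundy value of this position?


Subtraction set: {1, 2, 3, 4}
For this subtraction set, G(n) = n mod 5 (period = max + 1 = 5).
Pile 1 (size 51): G(51) = 51 mod 5 = 1
Pile 2 (size 36): G(36) = 36 mod 5 = 1
Pile 3 (size 5): G(5) = 5 mod 5 = 0
Pile 4 (size 39): G(39) = 39 mod 5 = 4
Total Grundy value = XOR of all: 1 XOR 1 XOR 0 XOR 4 = 4

4


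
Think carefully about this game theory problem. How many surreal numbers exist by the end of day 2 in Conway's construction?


Day 0: {|} = 0 is born. Count = 1.
Day n: the number of surreal numbers born by day n is 2^(n+1) - 1.
By day 0: 2^1 - 1 = 1
By day 1: 2^2 - 1 = 3
By day 2: 2^3 - 1 = 7
By day 2: 7 surreal numbers.

7


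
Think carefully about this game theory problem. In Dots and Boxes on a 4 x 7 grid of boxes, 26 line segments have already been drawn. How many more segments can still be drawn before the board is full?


Grid: 4 x 7 boxes, i.e. 5 rows and 8 columns of dots.
Horizontal edges: (rows + 1) * cols = 5 * 7 = 35
Vertical edges: rows * (cols + 1) = 4 * 8 = 32
Total edges: 35 + 32 = 67
Edges drawn: 26
Remaining: 67 - 26 = 41

41


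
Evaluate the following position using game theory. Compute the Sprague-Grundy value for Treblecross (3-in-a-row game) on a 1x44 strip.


Treblecross: place X on empty cells; 3-in-a-row wins.
Playing within two cells of an existing X lets the opponent win at once, so sensible play treats the cells i-2..i+2 around each X as dead. The player left with no safe cell loses, so this is a normal-play take-away game on strips of safe cells.
Placing X at cell i (0-indexed) of a strip of k safe cells leaves independent strips of sizes max(0, i-2) and max(0, k-i-3). Hence G(k) = mex{ G(max(0,i-2)) XOR G(max(0,k-i-3)) : 0 <= i < k }, with G(0) = 0.
G(1): splits (0,0):0^0=0 -> mex({0}) = 1
G(2): splits (0,0):0^0=0 -> mex({0}) = 1
G(3): splits (0,0):0^0=0 -> mex({0}) = 1
G(4): splits (0,1):0^1=1 (0,0):0^0=0 -> mex({0, 1}) = 2
G(5): splits (0,2):0^1=1 (0,1):0^1=1 (0,0):0^0=0 -> mex({0, 1}) = 2
G(6) = mex({1}) = 0
G(7) = mex({0, 1, 2}) = 3
G(8) = mex({0, 1, 2}) = 3
G(9) = mex({0, 2}) = 1
G(10) = mex({0, 2, 3}) = 1
G(11) = mex({0, 3}) = 1
G(12) = mex({1, 3}) = 0
G(13) = mex({0, 1, 2, 3}) = 4
G(14) = mex({0, 1, 2}) = 3
G(15) = mex({0, 1, 2}) = 3
G(16) = mex({0, 1, 2, 4}) = 3
G(17) = mex({0, 1, 3, 4}) = 2
G(18) = mex({0, 1, 3, 4}) = 2
G(19) = mex({0, 1, 3, 5}) = 2
G(20) = mex({0, 1, 2, 3, 5}) = 4
G(21) = mex({0, 1, 2, 3, 5}) = 4
G(22) = mex({1, 2, 6}) = 0
G(23) = mex({0, 1, 2, 3, 4, 6}) = 5
G(24) = mex({0, 1, 2, 3, 4}) = 5
G(25) = mex({0, 1, 3, 4, 7}) = 2
G(26) = mex({0, 1, 3, 4, 5, 7}) = 2
G(27) = mex({0, 1, 3, 5}) = 2
G(28) = mex({0, 1, 2, 5}) = 3
G(29) = mex({0, 1, 2, 4, 5, 6}) = 3
G(30) = mex({1, 2, 4, 6}) = 0
G(31) = mex({0, 1, 2, 3, 4, 6}) = 5
G(32) = mex({1, 2, 3, 4, 7}) = 0
G(33) = mex({0, 3, 7}) = 1
G(34) = mex({0, 2, 3, 5, 7}) = 1
G(35) = mex({0, 2, 3, 5, 6}) = 1
G(36) = mex({0, 1, 2, 5, 6}) = 3
G(37) = mex({0, 1, 2, 4, 5, 6}) = 3
G(38) = mex({0, 1, 2, 4}) = 3
G(39) = mex({0, 1, 2, 3, 4, 7}) = 5
G(40) = mex({0, 1, 2, 3, 4, 5, 7}) = 6
G(41) = mex({0, 1, 2, 3, 5, 7}) = 4
G(42) = mex({0, 1, 2, 3, 5, 6, 7}) = 4
G(43) = mex({0, 2, 3, 5, 6}) = 1
G(44) = mex({1, 2, 3, 4, 5, 6}) = 0
Therefore G(44) = 0.

0


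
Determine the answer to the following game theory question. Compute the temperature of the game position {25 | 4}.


The game is {25 | 4}, a switch {a | b} with numbers a > b.
Cooling {a | b} by t gives {a - t | b + t}, which stops being hot when a - t = b + t, i.e. at t = (a - b)/2. So the temperature of a switch is (a - b)/2.
Temperature = (Left option - Right option) / 2
= (25 - (4)) / 2
= 21 / 2
= 21/2

21/2


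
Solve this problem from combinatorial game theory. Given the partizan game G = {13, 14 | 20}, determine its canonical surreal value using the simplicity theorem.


Left options: {13, 14}, max = 14
Right options: {20}, min = 20
All options are numbers and max(Left) < min(Right), so by the simplicity theorem the value is the simplest (earliest-born) number strictly between 14 and 20.
Integers 15 through 19 all lie strictly between 14 and 20.
Among integers, the simplest (lowest birthday = smallest |n|; 0 is born on day 0, +-n on day n) is 15.
No non-integer in the interval can be simpler: if x is a non-integer in the interval, then floor(x) or ceil(x) also lies in the interval (the interval contains an integer), and both are proper prefixes of x's sign expansion, i.e. born earlier. So the game value is 15.
Game value = 15

15


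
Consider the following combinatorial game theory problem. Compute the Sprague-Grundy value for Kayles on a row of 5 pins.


Kayles: a move removes 1 or 2 adjacent pins from a contiguous row.
Removing pins from a row of k leaves two independent rows (a, b) with a + b = k - 1 (one pin) or a + b = k - 2 (two pins); an end removal gives a = 0.
By Sprague-Grundy, G(k) = mex{ G(a) XOR G(b) } over all these splits. G(0) = 0.
G(1): splits (0,0):0^0=0 -> mex({0}) = 1
G(2): splits (0,1):0^1=1 (0,0):0^0=0 -> mex({0, 1}) = 2
G(3): splits (0,2):0^2=2 (1,1):1^1=0 (0,1):0^1=1 -> mex({0, 1, 2}) = 3
G(4): splits (0,3):0^3=3 (1,2):1^2=3 (0,2):0^2=2 (1,1):1^1=0 -> mex({0, 2, 3}) = 1
G(5): splits (0,4):0^1=1 (1,3):1^3=2 (2,2):2^2=0 (0,3):0^3=3 (1,2):1^2=3 -> mex({0, 1, 2, 3}) = 4
Therefore G(5) = 4.

4


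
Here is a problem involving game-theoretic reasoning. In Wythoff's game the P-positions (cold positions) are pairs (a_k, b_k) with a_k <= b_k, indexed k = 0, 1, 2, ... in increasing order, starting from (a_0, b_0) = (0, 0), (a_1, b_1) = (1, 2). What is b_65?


By Wythoff's theorem, a_k = floor(k * phi) and b_k = floor(k * phi^2) = a_k + k, where phi = (1 + sqrt(5))/2 is the golden ratio.
phi = (1 + sqrt(5))/2 = 1.618034
phi^2 = phi + 1 = 2.618034
k = 65
k * phi^2 = 65 * 2.618034 = 170.172209
b_65 = floor(k * phi^2) = 170 (check: a_65 + k = 105 + 65 = 170)

170


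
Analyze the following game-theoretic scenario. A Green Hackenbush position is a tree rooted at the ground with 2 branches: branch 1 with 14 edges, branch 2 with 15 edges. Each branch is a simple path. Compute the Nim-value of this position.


The tree has 2 branches from the ground vertex.
In Green Hackenbush, the Nim-value of a simple path of length k is k.
Branch 1: length 14, Nim-value = 14
Branch 2: length 15, Nim-value = 15
Total Nim-value = XOR of all branch values:
0 XOR 14 = 14
14 XOR 15 = 1
Nim-value of the tree = 1

1


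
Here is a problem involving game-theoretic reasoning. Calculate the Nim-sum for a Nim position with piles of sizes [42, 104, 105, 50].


We need the XOR (exclusive or) of all pile sizes.
After XOR-ing pile 1 (size 42): 0 XOR 42 = 42
After XOR-ing pile 2 (size 104): 42 XOR 104 = 66
After XOR-ing pile 3 (size 105): 66 XOR 105 = 43
After XOR-ing pile 4 (size 50): 43 XOR 50 = 25
The Nim-value of this position is 25.

25


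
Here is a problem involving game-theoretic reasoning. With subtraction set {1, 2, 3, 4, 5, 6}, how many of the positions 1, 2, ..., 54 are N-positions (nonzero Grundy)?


Subtraction set S = {1, 2, 3, 4, 5, 6}, so G(n) = n mod 7.
G(n) = 0 when n is a multiple of 7.
Multiples of 7 in [1, 54]: 7
N-positions (nonzero Grundy) = 54 - 7 = 47

47


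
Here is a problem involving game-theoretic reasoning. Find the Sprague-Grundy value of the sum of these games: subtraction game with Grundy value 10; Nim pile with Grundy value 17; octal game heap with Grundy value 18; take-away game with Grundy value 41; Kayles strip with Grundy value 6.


By the Sprague-Grundy theorem, the Grundy value of a sum of games is the XOR of individual Grundy values.
subtraction game: Grundy value = 10. Running XOR: 0 XOR 10 = 10
Nim pile: Grundy value = 17. Running XOR: 10 XOR 17 = 27
octal game heap: Grundy value = 18. Running XOR: 27 XOR 18 = 9
take-away game: Grundy value = 41. Running XOR: 9 XOR 41 = 32
Kayles strip: Grundy value = 6. Running XOR: 32 XOR 6 = 38
The combined Grundy value is 38.

38


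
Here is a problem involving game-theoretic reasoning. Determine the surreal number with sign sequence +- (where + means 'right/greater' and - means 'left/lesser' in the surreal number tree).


Sign expansion: +-
Rule: track bounds (lo, hi), initially (-inf, +inf). On '+', the current value becomes lo and we move to the simplest number in (value, hi): value + 1 if hi = +inf, otherwise the midpoint (value + hi)/2. On '-', the current value becomes hi and we move to value - 1 if lo = -inf, otherwise the midpoint (lo + value)/2.
Start at 0.
Step 1: sign = +, move right. Bounds: (0, +inf). Value = 1
Step 2: sign = -, move left. Bounds: (0, 1). Value = 1/2
The surreal number with sign expansion +- is 1/2.

1/2


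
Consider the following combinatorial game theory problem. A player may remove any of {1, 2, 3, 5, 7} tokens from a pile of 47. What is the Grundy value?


The subtraction set is S = {1, 2, 3, 5, 7}.
G(k) = mex{ G(k - s) : s in S, s <= k }. We compute iteratively: G(0) = 0.
G(1) = mex({0}) = 1
G(2) = mex({0, 1}) = 2
G(3) = mex({0, 1, 2}) = 3
G(4) = mex({1, 2, 3}) = 0
G(5) = mex({0, 2, 3}) = 1
G(6) = mex({0, 1, 3}) = 2
G(7) = mex({0, 1, 2}) = 3
G(8) = mex({1, 2, 3}) = 0
G(9) = mex({0, 2, 3}) = 1
G(10) = mex({0, 1, 3}) = 2
Observe that G(4)..G(10) = 0, 1, 2, 3, 0, 1, 2 repeats G(0)..G(6) = 0, 1, 2, 3, 0, 1, 2.
For k >= max(S) = 7, G(k) is determined by the previous 7 values G(k-7)..G(k-1); a window of 7 consecutive values has recurred shifted by 4, so by induction G(k + 4) = G(k) for all k >= 0: the sequence is periodic from the start with period 4.
One period: G(0..3) = 0, 1, 2, 3.
47 mod 4 = 3, so G(47) = G(3) = 3.

3


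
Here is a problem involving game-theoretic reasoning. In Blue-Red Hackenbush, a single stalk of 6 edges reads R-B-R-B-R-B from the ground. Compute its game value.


Edges (from ground): R-B-R-B-R-B
By Berlekamp's sign-expansion rule, a Blue-Red Hackenbush stalk has the value of the surreal number whose sign sequence is the edge sequence with B -> + and R -> -.
Sign sequence: -+-+-+
Trace the sign expansion in the surreal number tree, starting from 0:
Edge 1: R (sign -) -> bounds (-inf, 0), value = -1
Edge 2: B (sign +) -> bounds (-1, 0), value = -1/2
Edge 3: R (sign -) -> bounds (-1, -1/2), value = -3/4
Edge 4: B (sign +) -> bounds (-3/4, -1/2), value = -5/8
Edge 5: R (sign -) -> bounds (-3/4, -5/8), value = -11/16
Edge 6: B (sign +) -> bounds (-11/16, -5/8), value = -21/32
Game value = -21/32

-21/32


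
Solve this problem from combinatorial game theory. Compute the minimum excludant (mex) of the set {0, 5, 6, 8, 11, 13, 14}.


Set = {0, 5, 6, 8, 11, 13, 14}
0 is in the set.
1 is NOT in the set. This is the mex.
mex = 1

1


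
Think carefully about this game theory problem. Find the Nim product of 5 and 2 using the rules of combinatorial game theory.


Nim multiplication is bilinear over XOR: (u XOR v) * w = (u*w) XOR (v*w).
So we split each operand into its bit components and XOR the pairwise Nim products.
5 = 1 + 4 (as XOR of powers of 2).
2 = 2 (as XOR of powers of 2).
Using the standard Nim-product table on single bits:
  2*2 = 3,   2*4 = 8,   2*8 = 12,
  4*4 = 6,   4*8 = 11,  8*8 = 13,
and  1*x = x (identity), k*l = l*k (commutative).
Pairwise Nim products:
  1 * 2 = 2
  4 * 2 = 8
XOR them: 2 XOR 8 = 10.
Result: 5 * 2 = 10 (in Nim).

10


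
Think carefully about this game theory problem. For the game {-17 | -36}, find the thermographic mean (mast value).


Game = {-17 | -36}, a switch {a | b} with numbers a > b.
Its thermograph has left wall a - t and right wall b + t, which meet at t = (a - b)/2, where both equal (a + b)/2. So the mast (mean value) is at (a + b)/2.
Mean = (-17 + (-36))/2 = -53/2 = -53/2

-53/2


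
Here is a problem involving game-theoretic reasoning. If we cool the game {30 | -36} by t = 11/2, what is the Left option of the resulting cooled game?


Original game: {30 | -36} (a switch {a | b} with a > b).
Cooling by t (for t below the temperature (a - b)/2 = 33) taxes each move by t: {a | b} cooled by t is {a - t | b + t}.
Cooling amount: t = 11/2
Cooled Left option: 30 - 11/2 = 49/2
Cooled Right option: -36 + 11/2 = -61/2
Cooled game: {49/2 | -61/2}
Left option = 49/2

49/2


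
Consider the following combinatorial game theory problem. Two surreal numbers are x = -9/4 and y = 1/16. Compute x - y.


x = -9/4, y = 1/16
Converting to common denominator: 16
x = -36/16, y = 1/16
x - y = -9/4 - 1/16 = -37/16

-37/16


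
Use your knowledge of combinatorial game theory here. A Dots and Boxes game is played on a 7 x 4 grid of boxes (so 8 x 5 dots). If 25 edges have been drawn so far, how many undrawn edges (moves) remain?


Grid: 7 x 4 boxes, i.e. 8 rows and 5 columns of dots.
Horizontal edges: (rows + 1) * cols = 8 * 4 = 32
Vertical edges: rows * (cols + 1) = 7 * 5 = 35
Total edges: 32 + 35 = 67
Edges drawn: 25
Remaining: 67 - 25 = 42

42


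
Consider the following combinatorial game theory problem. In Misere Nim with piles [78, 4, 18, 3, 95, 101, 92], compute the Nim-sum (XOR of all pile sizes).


We need the XOR (exclusive or) of all pile sizes.
After XOR-ing pile 1 (size 78): 0 XOR 78 = 78
After XOR-ing pile 2 (size 4): 78 XOR 4 = 74
After XOR-ing pile 3 (size 18): 74 XOR 18 = 88
After XOR-ing pile 4 (size 3): 88 XOR 3 = 91
After XOR-ing pile 5 (size 95): 91 XOR 95 = 4
After XOR-ing pile 6 (size 101): 4 XOR 101 = 97
After XOR-ing pile 7 (size 92): 97 XOR 92 = 61
The Nim-value of this position is 61.

61


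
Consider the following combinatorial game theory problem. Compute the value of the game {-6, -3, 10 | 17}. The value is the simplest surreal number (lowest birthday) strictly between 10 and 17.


Left options: {-6, -3, 10}, max = 10
Right options: {17}, min = 17
All options are numbers and max(Left) < min(Right), so by the simplicity theorem the value is the simplest (earliest-born) number strictly between 10 and 17.
Integers 11 through 16 all lie strictly between 10 and 17.
Among integers, the simplest (lowest birthday = smallest |n|; 0 is born on day 0, +-n on day n) is 11.
No non-integer in the interval can be simpler: if x is a non-integer in the interval, then floor(x) or ceil(x) also lies in the interval (the interval contains an integer), and both are proper prefixes of x's sign expansion, i.e. born earlier. So the game value is 11.
Game value = 11

11


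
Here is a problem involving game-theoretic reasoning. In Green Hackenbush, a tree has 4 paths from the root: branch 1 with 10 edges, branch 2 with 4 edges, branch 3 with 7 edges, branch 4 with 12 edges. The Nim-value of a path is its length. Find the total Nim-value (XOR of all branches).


The tree has 4 branches from the ground vertex.
In Green Hackenbush, the Nim-value of a simple path of length k is k.
Branch 1: length 10, Nim-value = 10
Branch 2: length 4, Nim-value = 4
Branch 3: length 7, Nim-value = 7
Branch 4: length 12, Nim-value = 12
Total Nim-value = XOR of all branch values:
0 XOR 10 = 10
10 XOR 4 = 14
14 XOR 7 = 9
9 XOR 12 = 5
Nim-value of the tree = 5

5


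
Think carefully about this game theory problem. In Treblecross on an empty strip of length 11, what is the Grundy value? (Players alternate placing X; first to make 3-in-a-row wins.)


Treblecross: place X on empty cells; 3-in-a-row wins.
Playing within two cells of an existing X lets the opponent win at once, so sensible play treats the cells i-2..i+2 around each X as dead. The player left with no safe cell loses, so this is a normal-play take-away game on strips of safe cells.
Placing X at cell i (0-indexed) of a strip of k safe cells leaves independent strips of sizes max(0, i-2) and max(0, k-i-3). Hence G(k) = mex{ G(max(0,i-2)) XOR G(max(0,k-i-3)) : 0 <= i < k }, with G(0) = 0.
G(1): splits (0,0):0^0=0 -> mex({0}) = 1
G(2): splits (0,0):0^0=0 -> mex({0}) = 1
G(3): splits (0,0):0^0=0 -> mex({0}) = 1
G(4): splits (0,1):0^1=1 (0,0):0^0=0 -> mex({0, 1}) = 2
G(5): splits (0,2):0^1=1 (0,1):0^1=1 (0,0):0^0=0 -> mex({0, 1}) = 2
G(6) = mex({1}) = 0
G(7) = mex({0, 1, 2}) = 3
G(8) = mex({0, 1, 2}) = 3
G(9) = mex({0, 2}) = 1
G(10) = mex({0, 2, 3}) = 1
G(11) = mex({0, 3}) = 1
Therefore G(11) = 1.

1


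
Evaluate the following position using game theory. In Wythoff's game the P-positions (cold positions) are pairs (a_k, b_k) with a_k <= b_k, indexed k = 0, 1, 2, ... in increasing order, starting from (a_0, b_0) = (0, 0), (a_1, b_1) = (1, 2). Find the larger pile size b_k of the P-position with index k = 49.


By Wythoff's theorem, a_k = floor(k * phi) and b_k = floor(k * phi^2) = a_k + k, where phi = (1 + sqrt(5))/2 is the golden ratio.
phi = (1 + sqrt(5))/2 = 1.618034
phi^2 = phi + 1 = 2.618034
k = 49
k * phi^2 = 49 * 2.618034 = 128.283665
b_49 = floor(k * phi^2) = 128 (check: a_49 + k = 79 + 49 = 128)

128


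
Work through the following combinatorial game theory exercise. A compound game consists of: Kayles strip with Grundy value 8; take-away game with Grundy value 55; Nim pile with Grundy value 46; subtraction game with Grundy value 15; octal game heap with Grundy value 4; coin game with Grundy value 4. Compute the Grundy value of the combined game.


By the Sprague-Grundy theorem, the Grundy value of a sum of games is the XOR of individual Grundy values.
Kayles strip: Grundy value = 8. Running XOR: 0 XOR 8 = 8
take-away game: Grundy value = 55. Running XOR: 8 XOR 55 = 63
Nim pile: Grundy value = 46. Running XOR: 63 XOR 46 = 17
subtraction game: Grundy value = 15. Running XOR: 17 XOR 15 = 30
octal game heap: Grundy value = 4. Running XOR: 30 XOR 4 = 26
coin game: Grundy value = 4. Running XOR: 26 XOR 4 = 30
The combined Grundy value is 30.

30


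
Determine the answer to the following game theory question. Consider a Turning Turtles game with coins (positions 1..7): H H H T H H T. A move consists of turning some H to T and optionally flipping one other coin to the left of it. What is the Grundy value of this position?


Coins: H H H T H H T
Key fact: a single head at position k behaves exactly like a Nim heap of size k (turning it to T and optionally flipping a coin at j < k corresponds to moving the heap from k to j, or to 0), and heads combine as a disjunctive sum (two heads at the same place would cancel, matching j XOR j = 0). So the Nim-value is the XOR of the 1-indexed positions of the heads.
Face-up positions (1-indexed): [1, 2, 3, 5, 6]
XOR 0 with 1: 0 XOR 1 = 1
XOR 1 with 2: 1 XOR 2 = 3
XOR 3 with 3: 3 XOR 3 = 0
XOR 0 with 5: 0 XOR 5 = 5
XOR 5 with 6: 5 XOR 6 = 3
Nim-value = 3

3


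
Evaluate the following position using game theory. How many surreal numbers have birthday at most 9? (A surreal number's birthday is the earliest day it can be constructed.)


Day 0: {|} = 0 is born. Count = 1.
Day n: the number of surreal numbers born by day n is 2^(n+1) - 1.
By day 0: 2^1 - 1 = 1
By day 1: 2^2 - 1 = 3
By day 2: 2^3 - 1 = 7
By day 3: 2^4 - 1 = 15
By day 4: 2^5 - 1 = 31
By day 5: 2^6 - 1 = 63
By day 6: 2^7 - 1 = 127
By day 7: 2^8 - 1 = 255
By day 8: 2^9 - 1 = 511
By day 9: 2^10 - 1 = 1023
By day 9: 1023 surreal numbers.

1023


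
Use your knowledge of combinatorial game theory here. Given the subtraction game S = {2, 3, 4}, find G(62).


The subtraction set is S = {2, 3, 4}.
G(k) = mex{ G(k - s) : s in S, s <= k }. We compute iteratively: G(0) = 0.
G(1) = mex({}) = 0
G(2) = mex({0}) = 1
G(3) = mex({0}) = 1
G(4) = mex({0, 1}) = 2
G(5) = mex({0, 1}) = 2
G(6) = mex({1, 2}) = 0
G(7) = mex({1, 2}) = 0
G(8) = mex({0, 2}) = 1
G(9) = mex({0, 2}) = 1
Observe that G(6)..G(9) = 0, 0, 1, 1 repeats G(0)..G(3) = 0, 0, 1, 1.
For k >= max(S) = 4, G(k) is determined by the previous 4 values G(k-4)..G(k-1); a window of 4 consecutive values has recurred shifted by 6, so by induction G(k + 6) = G(k) for all k >= 0: the sequence is periodic from the start with period 6.
One period: G(0..5) = 0, 0, 1, 1, 2, 2.
62 mod 6 = 2, so G(62) = G(2) = 1.

1


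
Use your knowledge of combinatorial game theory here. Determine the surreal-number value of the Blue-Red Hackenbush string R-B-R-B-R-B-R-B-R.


Edges (from ground): R-B-R-B-R-B-R-B-R
By Berlekamp's sign-expansion rule, a Blue-Red Hackenbush stalk has the value of the surreal number whose sign sequence is the edge sequence with B -> + and R -> -.
Sign sequence: -+-+-+-+-
Trace the sign expansion in the surreal number tree, starting from 0:
Edge 1: R (sign -) -> bounds (-inf, 0), value = -1
Edge 2: B (sign +) -> bounds (-1, 0), value = -1/2
Edge 3: R (sign -) -> bounds (-1, -1/2), value = -3/4
Edge 4: B (sign +) -> bounds (-3/4, -1/2), value = -5/8
Edge 5: R (sign -) -> bounds (-3/4, -5/8), value = -11/16
Edge 6: B (sign +) -> bounds (-11/16, -5/8), value = -21/32
Edge 7: R (sign -) -> bounds (-11/16, -21/32), value = -43/64
Edge 8: B (sign +) -> bounds (-43/64, -21/32), value = -85/128
Edge 9: R (sign -) -> bounds (-43/64, -85/128), value = -171/256
Game value = -171/256

-171/256


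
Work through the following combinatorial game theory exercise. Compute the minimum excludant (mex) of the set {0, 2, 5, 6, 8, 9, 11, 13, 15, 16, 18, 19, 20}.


Set = {0, 2, 5, 6, 8, 9, 11, 13, 15, 16, 18, 19, 20}
0 is in the set.
1 is NOT in the set. This is the mex.
mex = 1

1


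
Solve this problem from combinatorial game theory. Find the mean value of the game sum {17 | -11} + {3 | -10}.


G1 = {17 | -11}, G2 = {3 | -10}
Each is a switch {a | b} with numbers a > b; its mean value is (a + b)/2, and mean value is additive over game sums: m(G1 + G2) = m(G1) + m(G2).
Mean of G1 = (17 + (-11))/2 = 6/2 = 3
Mean of G2 = (3 + (-10))/2 = -7/2 = -7/2
Mean of G1 + G2 = 3 + -7/2 = -1/2

-1/2


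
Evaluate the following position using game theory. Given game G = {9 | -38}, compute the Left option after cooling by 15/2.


Original game: {9 | -38} (a switch {a | b} with a > b).
Cooling by t (for t below the temperature (a - b)/2 = 47/2) taxes each move by t: {a | b} cooled by t is {a - t | b + t}.
Cooling amount: t = 15/2
Cooled Left option: 9 - 15/2 = 3/2
Cooled Right option: -38 + 15/2 = -61/2
Cooled game: {3/2 | -61/2}
Left option = 3/2

3/2


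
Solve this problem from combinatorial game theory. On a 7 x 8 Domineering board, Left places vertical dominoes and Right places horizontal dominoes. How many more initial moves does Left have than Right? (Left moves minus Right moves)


Board is 7 x 8 (rows x cols).
Left (vertical) placements: (rows-1) * cols = 6 * 8 = 48
Right (horizontal) placements: rows * (cols-1) = 7 * 7 = 49
Advantage = Left - Right = 48 - 49 = -1

-1


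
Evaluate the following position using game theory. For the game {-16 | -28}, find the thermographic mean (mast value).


Game = {-16 | -28}, a switch {a | b} with numbers a > b.
Its thermograph has left wall a - t and right wall b + t, which meet at t = (a - b)/2, where both equal (a + b)/2. So the mast (mean value) is at (a + b)/2.
Mean = (-16 + (-28))/2 = -44/2 = -22

-22


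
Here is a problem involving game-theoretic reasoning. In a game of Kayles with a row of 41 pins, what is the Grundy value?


Kayles: a move removes 1 or 2 adjacent pins from a contiguous row.
Removing pins from a row of k leaves two independent rows (a, b) with a + b = k - 1 (one pin) or a + b = k - 2 (two pins); an end removal gives a = 0.
By Sprague-Grundy, G(k) = mex{ G(a) XOR G(b) } over all these splits. G(0) = 0.
G(1): splits (0,0):0^0=0 -> mex({0}) = 1
G(2): splits (0,1):0^1=1 (0,0):0^0=0 -> mex({0, 1}) = 2
G(3): splits (0,2):0^2=2 (1,1):1^1=0 (0,1):0^1=1 -> mex({0, 1, 2}) = 3
G(4): splits (0,3):0^3=3 (1,2):1^2=3 (0,2):0^2=2 (1,1):1^1=0 -> mex({0, 2, 3}) = 1
G(5): splits (0,4):0^1=1 (1,3):1^3=2 (2,2):2^2=0 (0,3):0^3=3 (1,2):1^2=3 -> mex({0, 1, 2, 3}) = 4
G(6) = mex({0, 1, 2, 4}) = 3
G(7) = mex({0, 1, 3, 4, 5}) = 2
G(8) = mex({0, 2, 3, 5, 6}) = 1
G(9) = mex({0, 1, 2, 3, 6, 7}) = 4
G(10) = mex({0, 1, 3, 4, 5, 7}) = 2
G(11) = mex({0, 1, 2, 3, 4, 5}) = 6
G(12) = mex({0, 1, 2, 3, 5, 6, 7}) = 4
G(13) = mex({0, 2, 3, 4, 6, 7}) = 1
G(14) = mex({0, 1, 4, 5, 6, 7}) = 2
G(15) = mex({0, 1, 2, 3, 4, 5, 6}) = 7
G(16) = mex({0, 2, 3, 5, 6, 7}) = 1
G(17) = mex({0, 1, 2, 3, 5, 6, 7}) = 4
G(18) = mex({0, 1, 2, 4, 5, 6}) = 3
G(19) = mex({0, 1, 3, 4, 5, 7}) = 2
G(20) = mex({0, 2, 3, 4, 5, 6, 7}) = 1
G(21) = mex({0, 1, 2, 3, 5, 6, 7}) = 4
G(22) = mex({0, 1, 2, 3, 4, 5, 7}) = 6
G(23) = mex({0, 1, 2, 3, 4, 5, 6}) = 7
G(24) = mex({0, 1, 2, 3, 5, 6, 7}) = 4
G(25) = mex({0, 2, 3, 4, 6, 7}) = 1
G(26) = mex({0, 1, 3, 4, 5, 6, 7}) = 2
G(27) = mex({0, 1, 2, 3, 4, 5, 6, 7}) = 8
G(28) = mex({0, 1, 2, 3, 4, 6, 7, 8}) = 5
G(29) = mex({0, 1, 2, 3, 5, 6, 7, 8, 9}) = 4
G(30) = mex({0, 1, 2, 3, 4, 5, 6, 9, 10}) = 7
G(31) = mex({0, 1, 3, 4, 5, 7, 10, 11}) = 2
G(32) = mex({0, 2, 3, 4, 5, 6, 7, 9, 11}) = 1
G(33) = mex({0, 1, 2, 3, 4, 5, 6, 7, 9, 12}) = 8
G(34) = mex({0, 1, 2, 3, 4, 5, 7, 8, 11, 12}) = 6
G(35) = mex({0, 1, 2, 3, 4, 5, 6, 8, 9, 10, 11}) = 7
G(36) = mex({0, 1, 2, 3, 5, 6, 7, 9, 10}) = 4
G(37) = mex({0, 2, 3, 4, 6, 7, 9, 10, 11, 12}) = 1
G(38) = mex({0, 1, 3, 4, 5, 6, 7, 9, 10, 11, 12}) = 2
G(39) = mex({0, 1, 2, 4, 5, 6, 7, 9, 10, 12, 14}) = 3
G(40) = mex({0, 2, 3, 4, 6, 7, 11, 12, 14}) = 1
G(41) = mex({0, 1, 2, 3, 5, 6, 7, 9, 10, 11, 12}) = 4
Therefore G(41) = 4.

4


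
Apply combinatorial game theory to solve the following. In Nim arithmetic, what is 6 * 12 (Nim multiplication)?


Nim multiplication is bilinear over XOR: (u XOR v) * w = (u*w) XOR (v*w).
So we split each operand into its bit components and XOR the pairwise Nim products.
6 = 2 + 4 (as XOR of powers of 2).
12 = 4 + 8 (as XOR of powers of 2).
Using the standard Nim-product table on single bits:
  2*2 = 3,   2*4 = 8,   2*8 = 12,
  4*4 = 6,   4*8 = 11,  8*8 = 13,
and  1*x = x (identity), k*l = l*k (commutative).
Pairwise Nim products:
  2 * 4 = 8
  2 * 8 = 12
  4 * 4 = 6
  4 * 8 = 11
XOR them: 8 XOR 12 XOR 6 XOR 11 = 9.
Result: 6 * 12 = 9 (in Nim).

9


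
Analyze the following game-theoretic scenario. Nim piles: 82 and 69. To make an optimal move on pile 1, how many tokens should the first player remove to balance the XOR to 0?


Piles: 82 and 69
Current XOR: 82 XOR 69 = 23 (non-zero, so this is an N-position).
To make the XOR zero, we need to find a move that balances the piles.
For pile 1 (size 82): target = 82 XOR 23 = 69
We reduce pile 1 from 82 to 69.
Tokens removed: 82 - 69 = 13
Verification: 69 XOR 69 = 0

13


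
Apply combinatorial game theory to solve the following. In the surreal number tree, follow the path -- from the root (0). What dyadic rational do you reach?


Sign expansion: --
Rule: track bounds (lo, hi), initially (-inf, +inf). On '+', the current value becomes lo and we move to the simplest number in (value, hi): value + 1 if hi = +inf, otherwise the midpoint (value + hi)/2. On '-', the current value becomes hi and we move to value - 1 if lo = -inf, otherwise the midpoint (lo + value)/2.
Start at 0.
Step 1: sign = -, move left. Bounds: (-inf, 0). Value = -1
Step 2: sign = -, move left. Bounds: (-inf, -1). Value = -2
The surreal number with sign expansion -- is -2.

-2


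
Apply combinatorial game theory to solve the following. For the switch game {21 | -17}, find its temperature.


The game is {21 | -17}, a switch {a | b} with numbers a > b.
Cooling {a | b} by t gives {a - t | b + t}, which stops being hot when a - t = b + t, i.e. at t = (a - b)/2. So the temperature of a switch is (a - b)/2.
Temperature = (Left option - Right option) / 2
= (21 - (-17)) / 2
= 38 / 2
= 19

19


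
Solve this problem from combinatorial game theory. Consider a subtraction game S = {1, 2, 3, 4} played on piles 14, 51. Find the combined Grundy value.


Subtraction set: {1, 2, 3, 4}
For this subtraction set, G(n) = n mod 5 (period = max + 1 = 5).
Pile 1 (size 14): G(14) = 14 mod 5 = 4
Pile 2 (size 51): G(51) = 51 mod 5 = 1
Total Grundy value = XOR of all: 4 XOR 1 = 5

5


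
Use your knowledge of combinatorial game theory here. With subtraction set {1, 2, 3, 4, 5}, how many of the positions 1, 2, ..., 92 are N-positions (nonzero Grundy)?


Subtraction set S = {1, 2, 3, 4, 5}, so G(n) = n mod 6.
G(n) = 0 when n is a multiple of 6.
Multiples of 6 in [1, 92]: 15
N-positions (nonzero Grundy) = 92 - 15 = 77

77


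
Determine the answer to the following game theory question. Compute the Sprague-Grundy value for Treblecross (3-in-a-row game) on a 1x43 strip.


Treblecross: place X on empty cells; 3-in-a-row wins.
Playing within two cells of an existing X lets the opponent win at once, so sensible play treats the cells i-2..i+2 around each X as dead. The player left with no safe cell loses, so this is a normal-play take-away game on strips of safe cells.
Placing X at cell i (0-indexed) of a strip of k safe cells leaves independent strips of sizes max(0, i-2) and max(0, k-i-3). Hence G(k) = mex{ G(max(0,i-2)) XOR G(max(0,k-i-3)) : 0 <= i < k }, with G(0) = 0.
G(1): splits (0,0):0^0=0 -> mex({0}) = 1
G(2): splits (0,0):0^0=0 -> mex({0}) = 1
G(3): splits (0,0):0^0=0 -> mex({0}) = 1
G(4): splits (0,1):0^1=1 (0,0):0^0=0 -> mex({0, 1}) = 2
G(5): splits (0,2):0^1=1 (0,1):0^1=1 (0,0):0^0=0 -> mex({0, 1}) = 2
G(6) = mex({1}) = 0
G(7) = mex({0, 1, 2}) = 3
G(8) = mex({0, 1, 2}) = 3
G(9) = mex({0, 2}) = 1
G(10) = mex({0, 2, 3}) = 1
G(11) = mex({0, 3}) = 1
G(12) = mex({1, 3}) = 0
G(13) = mex({0, 1, 2, 3}) = 4
G(14) = mex({0, 1, 2}) = 3
G(15) = mex({0, 1, 2}) = 3
G(16) = mex({0, 1, 2, 4}) = 3
G(17) = mex({0, 1, 3, 4}) = 2
G(18) = mex({0, 1, 3, 4}) = 2
G(19) = mex({0, 1, 3, 5}) = 2
G(20) = mex({0, 1, 2, 3, 5}) = 4
G(21) = mex({0, 1, 2, 3, 5}) = 4
G(22) = mex({1, 2, 6}) = 0
G(23) = mex({0, 1, 2, 3, 4, 6}) = 5
G(24) = mex({0, 1, 2, 3, 4}) = 5
G(25) = mex({0, 1, 3, 4, 7}) = 2
G(26) = mex({0, 1, 3, 4, 5, 7}) = 2
G(27) = mex({0, 1, 3, 5}) = 2
G(28) = mex({0, 1, 2, 5}) = 3
G(29) = mex({0, 1, 2, 4, 5, 6}) = 3
G(30) = mex({1, 2, 4, 6}) = 0
G(31) = mex({0, 1, 2, 3, 4, 6}) = 5
G(32) = mex({1, 2, 3, 4, 7}) = 0
G(33) = mex({0, 3, 7}) = 1
G(34) = mex({0, 2, 3, 5, 7}) = 1
G(35) = mex({0, 2, 3, 5, 6}) = 1
G(36) = mex({0, 1, 2, 5, 6}) = 3
G(37) = mex({0, 1, 2, 4, 5, 6}) = 3
G(38) = mex({0, 1, 2, 4}) = 3
G(39) = mex({0, 1, 2, 3, 4, 7}) = 5
G(40) = mex({0, 1, 2, 3, 4, 5, 7}) = 6
G(41) = mex({0, 1, 2, 3, 5, 7}) = 4
G(42) = mex({0, 1, 2, 3, 5, 6, 7}) = 4
G(43) = mex({0, 2, 3, 5, 6}) = 1
Therefore G(43) = 1.

1


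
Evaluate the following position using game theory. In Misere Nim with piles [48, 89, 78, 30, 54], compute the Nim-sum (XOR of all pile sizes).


We need the XOR (exclusive or) of all pile sizes.
After XOR-ing pile 1 (size 48): 0 XOR 48 = 48
After XOR-ing pile 2 (size 89): 48 XOR 89 = 105
After XOR-ing pile 3 (size 78): 105 XOR 78 = 39
After XOR-ing pile 4 (size 30): 39 XOR 30 = 57
After XOR-ing pile 5 (size 54): 57 XOR 54 = 15
The Nim-value of this position is 15.

15


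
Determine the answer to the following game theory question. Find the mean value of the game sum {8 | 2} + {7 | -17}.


G1 = {8 | 2}, G2 = {7 | -17}
Each is a switch {a | b} with numbers a > b; its mean value is (a + b)/2, and mean value is additive over game sums: m(G1 + G2) = m(G1) + m(G2).
Mean of G1 = (8 + (2))/2 = 10/2 = 5
Mean of G2 = (7 + (-17))/2 = -10/2 = -5
Mean of G1 + G2 = 5 + -5 = 0

0


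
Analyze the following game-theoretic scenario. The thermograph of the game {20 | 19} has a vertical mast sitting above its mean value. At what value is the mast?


Game = {20 | 19}, a switch {a | b} with numbers a > b.
Its thermograph has left wall a - t and right wall b + t, which meet at t = (a - b)/2, where both equal (a + b)/2. So the mast (mean value) is at (a + b)/2.
Mean = (20 + (19))/2 = 39/2 = 39/2

39/2


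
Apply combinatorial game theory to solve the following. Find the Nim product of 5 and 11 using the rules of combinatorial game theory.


Nim multiplication is bilinear over XOR: (u XOR v) * w = (u*w) XOR (v*w).
So we split each operand into its bit components and XOR the pairwise Nim products.
5 = 1 + 4 (as XOR of powers of 2).
11 = 1 + 2 + 8 (as XOR of powers of 2).
Using the standard Nim-product table on single bits:
  2*2 = 3,   2*4 = 8,   2*8 = 12,
  4*4 = 6,   4*8 = 11,  8*8 = 13,
and  1*x = x (identity), k*l = l*k (commutative).
Pairwise Nim products:
  1 * 1 = 1
  1 * 2 = 2
  1 * 8 = 8
  4 * 1 = 4
  4 * 2 = 8
  4 * 8 = 11
XOR them: 1 XOR 2 XOR 8 XOR 4 XOR 8 XOR 11 = 12.
Result: 5 * 11 = 12 (in Nim).

12


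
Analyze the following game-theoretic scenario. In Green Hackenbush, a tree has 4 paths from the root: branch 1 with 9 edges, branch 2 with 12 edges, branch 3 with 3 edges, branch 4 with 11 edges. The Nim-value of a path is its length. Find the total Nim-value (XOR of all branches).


The tree has 4 branches from the ground vertex.
In Green Hackenbush, the Nim-value of a simple path of length k is k.
Branch 1: length 9, Nim-value = 9
Branch 2: length 12, Nim-value = 12
Branch 3: length 3, Nim-value = 3
Branch 4: length 11, Nim-value = 11
Total Nim-value = XOR of all branch values:
0 XOR 9 = 9
9 XOR 12 = 5
5 XOR 3 = 6
6 XOR 11 = 13
Nim-value of the tree = 13

13


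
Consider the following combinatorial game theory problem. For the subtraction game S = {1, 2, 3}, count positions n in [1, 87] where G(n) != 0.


Subtraction set S = {1, 2, 3}, so G(n) = n mod 4.
G(n) = 0 when n is a multiple of 4.
Multiples of 4 in [1, 87]: 21
N-positions (nonzero Grundy) = 87 - 21 = 66

66


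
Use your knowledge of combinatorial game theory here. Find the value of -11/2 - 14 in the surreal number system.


x = -11/2, y = 14
Converting to common denominator: 2
x = -11/2, y = 28/2
x - y = -11/2 - 14 = -39/2

-39/2


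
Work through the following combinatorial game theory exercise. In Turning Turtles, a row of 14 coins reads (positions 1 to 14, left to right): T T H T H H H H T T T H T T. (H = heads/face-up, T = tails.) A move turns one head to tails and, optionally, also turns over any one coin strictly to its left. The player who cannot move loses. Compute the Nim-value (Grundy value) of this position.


Coins: T T H T H H H H T T T H T T
Key fact: a single head at position k behaves exactly like a Nim heap of size k (turning it to T and optionally flipping a coin at j < k corresponds to moving the heap from k to j, or to 0), and heads combine as a disjunctive sum (two heads at the same place would cancel, matching j XOR j = 0). So the Nim-value is the XOR of the 1-indexed positions of the heads.
Face-up positions (1-indexed): [3, 5, 6, 7, 8, 12]
XOR 0 with 3: 0 XOR 3 = 3
XOR 3 with 5: 3 XOR 5 = 6
XOR 6 with 6: 6 XOR 6 = 0
XOR 0 with 7: 0 XOR 7 = 7
XOR 7 with 8: 7 XOR 8 = 15
XOR 15 with 12: 15 XOR 12 = 3
Nim-value = 3

3


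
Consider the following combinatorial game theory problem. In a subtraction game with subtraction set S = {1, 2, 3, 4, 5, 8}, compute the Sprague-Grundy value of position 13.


The subtraction set is S = {1, 2, 3, 4, 5, 8}.
G(k) = mex{ G(k - s) : s in S, s <= k }. We compute iteratively: G(0) = 0.
G(1) = mex({0}) = 1
G(2) = mex({0, 1}) = 2
G(3) = mex({0, 1, 2}) = 3
G(4) = mex({0, 1, 2, 3}) = 4
G(5) = mex({0, 1, 2, 3, 4}) = 5
G(6) = mex({1, 2, 3, 4, 5}) = 0
G(7) = mex({0, 2, 3, 4, 5}) = 1
G(8) = mex({0, 1, 3, 4, 5}) = 2
G(9) = mex({0, 1, 2, 4, 5}) = 3
G(10) = mex({0, 1, 2, 3, 5}) = 4
G(11) = mex({0, 1, 2, 3, 4}) = 5
G(12) = mex({1, 2, 3, 4, 5}) = 0
G(13) = mex({0, 2, 3, 4, 5}) = 1
Therefore G(13) = 1.

1


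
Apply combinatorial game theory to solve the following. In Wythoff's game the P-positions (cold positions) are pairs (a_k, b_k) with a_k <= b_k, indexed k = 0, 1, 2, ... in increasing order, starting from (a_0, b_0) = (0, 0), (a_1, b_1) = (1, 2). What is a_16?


By Wythoff's theorem, a_k = floor(k * phi) and b_k = floor(k * phi^2) = a_k + k, where phi = (1 + sqrt(5))/2 is the golden ratio.
phi = (1 + sqrt(5))/2 = 1.618034
k = 16
k * phi = 16 * 1.618034 = 25.888544
a_16 = floor(k * phi) = 25

25
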